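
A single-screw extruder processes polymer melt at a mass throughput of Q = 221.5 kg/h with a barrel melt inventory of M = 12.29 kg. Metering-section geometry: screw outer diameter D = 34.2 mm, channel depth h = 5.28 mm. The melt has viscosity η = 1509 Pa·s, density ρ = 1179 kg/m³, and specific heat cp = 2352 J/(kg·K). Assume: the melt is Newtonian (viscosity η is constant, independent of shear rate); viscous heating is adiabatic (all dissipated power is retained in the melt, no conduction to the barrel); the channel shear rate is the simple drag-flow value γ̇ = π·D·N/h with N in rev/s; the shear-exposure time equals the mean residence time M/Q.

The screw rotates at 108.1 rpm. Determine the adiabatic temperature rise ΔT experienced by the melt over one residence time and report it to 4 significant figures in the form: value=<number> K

Convert throughput: Q = 221.5 kg/h = 221.5/3600 = 0.0615278 kg/s
t_res = M / Q_s = 12.29 ÷ 0.0615278 = 199.747 s
Convert to SI: D = 0.0342 m, h = 0.00528 m, N = 108.1/60 = 1.80167 rev/s
γ̇ = π D N / h = (π)(0.0342)(1.80167) / 0.00528 = 36.662 s⁻¹
Adiabatic rise: ΔT = η γ̇² t_res / (ρ cp) = 1509·(36.662)²·199.747 / (1179·2352) = 146.101 K

value=146.1 K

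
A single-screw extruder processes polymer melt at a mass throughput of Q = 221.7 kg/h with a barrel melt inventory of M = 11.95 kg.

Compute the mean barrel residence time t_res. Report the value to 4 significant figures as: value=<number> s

value=194.0 s

Q_s = Q / 3600 = 221.7 / 3600 = 0.0615833 kg/s
t_res = M / Q_s = 11.95 ÷ 0.0615833 = 194.046 s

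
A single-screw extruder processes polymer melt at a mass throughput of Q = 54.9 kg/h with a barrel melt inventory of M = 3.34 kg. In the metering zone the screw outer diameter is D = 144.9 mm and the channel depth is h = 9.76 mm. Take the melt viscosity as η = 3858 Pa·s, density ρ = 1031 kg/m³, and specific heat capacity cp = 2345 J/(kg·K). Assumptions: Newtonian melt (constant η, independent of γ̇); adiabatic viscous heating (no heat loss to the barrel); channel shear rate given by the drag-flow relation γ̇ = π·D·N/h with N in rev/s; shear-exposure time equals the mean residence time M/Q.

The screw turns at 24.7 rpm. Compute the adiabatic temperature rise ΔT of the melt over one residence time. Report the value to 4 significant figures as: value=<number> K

Throughput in SI: Q_s = 54.9 kg/h ÷ 3600 s/h = 0.01525 kg/s
t_res = M / Q_s = 3.34 ÷ 0.01525 = 219.016 s
Geometry in metres: D = 144.9 mm → 0.1449 m, h = 9.76 mm → 0.00976 m; screw speed N = 24.7 rpm = 0.411667 rev/s
γ̇ = π·D·N / h = π · 0.1449 · 0.411667 / 0.00976 = 19.2006 s⁻¹
Adiabatic rise: ΔT = η γ̇² t_res / (ρ cp) = 3858·(19.2006)²·219.016 / (1031·2345) = 128.844 K

value=128.8 K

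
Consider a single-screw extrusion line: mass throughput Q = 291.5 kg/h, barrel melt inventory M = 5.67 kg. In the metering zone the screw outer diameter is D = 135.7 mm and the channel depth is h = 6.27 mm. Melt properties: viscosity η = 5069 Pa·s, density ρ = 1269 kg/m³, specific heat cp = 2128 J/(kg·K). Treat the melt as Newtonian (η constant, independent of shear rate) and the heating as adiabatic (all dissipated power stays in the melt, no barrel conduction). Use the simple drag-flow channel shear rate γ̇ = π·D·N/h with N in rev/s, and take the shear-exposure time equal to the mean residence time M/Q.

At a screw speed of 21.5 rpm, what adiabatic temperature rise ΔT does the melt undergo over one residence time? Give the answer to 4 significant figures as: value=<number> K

value=78.03 K

Throughput in SI: Q_s = 291.5 kg/h ÷ 3600 s/h = 0.0809722 kg/s
Mean residence time: t_res = M/Q_s = 5.67 kg / 0.0809722 kg/s = 70.024 s
Geometry in metres: D = 135.7 mm → 0.1357 m, h = 6.27 mm → 0.00627 m; screw speed N = 21.5 rpm = 0.358333 rev/s
γ̇ = π D N / h = (π)(0.1357)(0.358333) / 0.00627 = 24.364 s⁻¹
ΔT = η·γ̇²·t_res/(ρ·cp) = [5069 × 24.364² × 70.024] / [1269 × 2128] = 78.0252 K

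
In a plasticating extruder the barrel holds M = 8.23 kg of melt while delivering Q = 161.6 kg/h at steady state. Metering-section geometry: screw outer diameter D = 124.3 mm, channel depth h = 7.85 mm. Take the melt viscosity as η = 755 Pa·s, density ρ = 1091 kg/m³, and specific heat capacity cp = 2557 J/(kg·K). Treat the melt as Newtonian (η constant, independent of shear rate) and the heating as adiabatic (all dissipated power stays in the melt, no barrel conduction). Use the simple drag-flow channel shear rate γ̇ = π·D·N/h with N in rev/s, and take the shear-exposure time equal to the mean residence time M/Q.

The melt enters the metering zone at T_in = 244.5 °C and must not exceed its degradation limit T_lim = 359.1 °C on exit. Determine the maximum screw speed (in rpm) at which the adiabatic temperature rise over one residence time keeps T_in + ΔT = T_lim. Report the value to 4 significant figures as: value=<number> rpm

value=57.97 rpm

Convert throughput: Q = 161.6 kg/h = 161.6/3600 = 0.0448889 kg/s
t_res = M / Q_s = 8.23 / 0.0448889 = 183.342 s
Geometry in SI: D = 124.3 mm → 0.1243 m, h = 7.85 mm → 0.00785 m
Allowable rise: ΔT_a = T_lim − T_in = 359.1 − 244.5 = 114.6 K
γ̇_max² = ΔT_a·ρ·cp / (η·t_res) = [114.6 × 1091 × 2557] / [755 × 183.342] = 2309.58 s⁻²
γ̇_max = sqrt(2309.58) = 48.058 s⁻¹
N_max = γ̇_max·h / (π·D) = 48.058 · 0.00785 / (π · 0.1243) = 0.966084 rev/s = 57.965 rpm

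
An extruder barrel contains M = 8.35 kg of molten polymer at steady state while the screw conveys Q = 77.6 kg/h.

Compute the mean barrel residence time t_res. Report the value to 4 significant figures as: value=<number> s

Throughput in SI: Q_s = 77.6 kg/h ÷ 3600 s/h = 0.0215556 kg/s
t_res = M / Q_s = 8.35 / 0.0215556 = 387.371 s

value=387.4 s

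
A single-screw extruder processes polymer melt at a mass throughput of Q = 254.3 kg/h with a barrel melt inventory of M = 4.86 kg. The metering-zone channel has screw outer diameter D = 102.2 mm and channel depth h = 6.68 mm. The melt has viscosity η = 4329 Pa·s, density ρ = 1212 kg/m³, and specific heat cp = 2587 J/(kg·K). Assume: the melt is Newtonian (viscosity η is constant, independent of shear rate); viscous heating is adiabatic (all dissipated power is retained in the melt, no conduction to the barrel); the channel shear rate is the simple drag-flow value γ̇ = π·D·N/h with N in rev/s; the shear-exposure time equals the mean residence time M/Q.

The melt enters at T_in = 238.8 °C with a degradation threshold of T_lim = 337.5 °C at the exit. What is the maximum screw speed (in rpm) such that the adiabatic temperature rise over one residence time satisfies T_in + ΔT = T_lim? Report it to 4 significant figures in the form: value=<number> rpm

value=40.24 rpm

Convert throughput: Q = 254.3 kg/h = 254.3/3600 = 0.0706389 kg/s
t_res = M / Q_s = 4.86 ÷ 0.0706389 = 68.8006 s
D = 102.2 mm = 0.1022 m;  h = 6.68 mm = 0.00668 m
Allowable rise: ΔT_a = T_lim − T_in = 337.5 − 238.8 = 98.7 K
γ̇_max² = ΔT_a·ρ·cp / (η·t_res) = [98.7 × 1212 × 2587] / [4329 × 68.8006] = 1039.05 s⁻²
Take the square root: γ̇_max = √(1039.05) = 32.2343 s⁻¹
Solve γ̇ = πDN/h for N: N_max = γ̇_max·h/(π·D) = 32.2343 × 0.00668 / (π × 0.1022) = 0.670647 rev/s = 40.2388 rpm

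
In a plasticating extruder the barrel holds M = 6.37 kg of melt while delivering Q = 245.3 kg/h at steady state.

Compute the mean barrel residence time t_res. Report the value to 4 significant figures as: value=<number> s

Convert throughput: Q = 245.3 kg/h = 245.3/3600 = 0.0681389 kg/s
t_res = M / Q_s = 6.37 ÷ 0.0681389 = 93.4855 s

value=93.49 s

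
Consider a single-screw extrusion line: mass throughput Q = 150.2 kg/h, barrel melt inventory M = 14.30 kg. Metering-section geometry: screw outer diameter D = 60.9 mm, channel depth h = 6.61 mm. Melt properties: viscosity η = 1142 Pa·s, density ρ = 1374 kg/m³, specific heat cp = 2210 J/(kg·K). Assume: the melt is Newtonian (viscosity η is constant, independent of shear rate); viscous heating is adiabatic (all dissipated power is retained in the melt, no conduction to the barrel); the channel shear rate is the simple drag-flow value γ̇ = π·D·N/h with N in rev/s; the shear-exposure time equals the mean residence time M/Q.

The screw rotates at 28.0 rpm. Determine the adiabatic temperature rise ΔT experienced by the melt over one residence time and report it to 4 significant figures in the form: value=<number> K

value=23.52 K

Throughput in SI: Q_s = 150.2 kg/h ÷ 3600 s/h = 0.0417222 kg/s
Mean residence time: t_res = M/Q_s = 14.30 kg / 0.0417222 kg/s = 342.743 s
D = 60.9 mm = 0.0609 m;  h = 6.61 mm = 0.00661 m;  N = 28.0 rpm / 60 = 0.466667 rev/s
γ̇ = π D N / h = (π)(0.0609)(0.466667) / 0.00661 = 13.5074 s⁻¹
ΔT = η·γ̇²·t_res/(ρ·cp) = [1142 × 13.5074² × 342.743] / [1374 × 2210] = 23.518 K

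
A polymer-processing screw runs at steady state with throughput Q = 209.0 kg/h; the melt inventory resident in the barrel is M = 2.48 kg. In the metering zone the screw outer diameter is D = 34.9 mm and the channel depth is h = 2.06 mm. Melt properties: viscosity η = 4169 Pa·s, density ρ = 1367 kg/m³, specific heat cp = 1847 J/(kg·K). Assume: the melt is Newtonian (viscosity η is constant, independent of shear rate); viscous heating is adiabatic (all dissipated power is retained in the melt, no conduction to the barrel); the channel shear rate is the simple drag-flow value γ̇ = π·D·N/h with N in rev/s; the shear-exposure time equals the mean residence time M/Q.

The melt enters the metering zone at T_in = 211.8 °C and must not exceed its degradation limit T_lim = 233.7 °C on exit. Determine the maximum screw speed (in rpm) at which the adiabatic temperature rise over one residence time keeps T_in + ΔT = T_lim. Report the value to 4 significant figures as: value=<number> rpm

Q_s = Q / 3600 = 209.0 / 3600 = 0.0580556 kg/s
t_res = M / Q_s = 2.48 / 0.0580556 = 42.7177 s
D = 34.9 mm = 0.0349 m;  h = 2.06 mm = 0.00206 m
Allowable rise: ΔT_a = T_lim − T_in = 233.7 − 211.8 = 21.9 K
Invert ΔT = ηγ̇²t_res/(ρcp) for γ̇: γ̇_max² = ΔT_a ρ cp / (η t_res) = 21.9·1367·1847 / (4169·42.7177) = 310.484 s⁻²
Take the square root: γ̇_max = √(310.484) = 17.6206 s⁻¹
N_max = γ̇_max·h / (π·D) = 17.6206 · 0.00206 / (π · 0.0349) = 0.331064 rev/s = 19.8638 rpm

value=19.86 rpm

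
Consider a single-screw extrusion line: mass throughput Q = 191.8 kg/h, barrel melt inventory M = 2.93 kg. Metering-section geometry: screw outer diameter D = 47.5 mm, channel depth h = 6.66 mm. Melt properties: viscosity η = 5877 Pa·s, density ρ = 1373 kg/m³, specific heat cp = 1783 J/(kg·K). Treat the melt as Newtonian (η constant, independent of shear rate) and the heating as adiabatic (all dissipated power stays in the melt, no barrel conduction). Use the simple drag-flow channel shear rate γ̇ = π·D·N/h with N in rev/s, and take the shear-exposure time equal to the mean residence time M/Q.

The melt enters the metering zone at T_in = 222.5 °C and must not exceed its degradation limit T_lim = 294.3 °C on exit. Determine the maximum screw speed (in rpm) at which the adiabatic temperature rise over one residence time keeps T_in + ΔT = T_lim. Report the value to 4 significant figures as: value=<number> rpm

value=62.45 rpm

Throughput in SI: Q_s = 191.8 kg/h ÷ 3600 s/h = 0.0532778 kg/s
t_res = M / Q_s = 2.93 / 0.0532778 = 54.9948 s
D = 47.5 mm = 0.0475 m;  h = 6.66 mm = 0.00666 m
ΔT_a = T_lim − T_in = 294.3 − 222.5 = 71.8 K
Invert ΔT = ηγ̇²t_res/(ρcp) for γ̇: γ̇_max² = ΔT_a ρ cp / (η t_res) = 71.8·1373·1783 / (5877·54.9948) = 543.837 s⁻²
γ̇_max = √543.837 = 23.3203 s⁻¹
Solve γ̇ = πDN/h for N: N_max = γ̇_max·h/(π·D) = 23.3203 × 0.00666 / (π × 0.0475) = 1.0408 rev/s = 62.4477 rpm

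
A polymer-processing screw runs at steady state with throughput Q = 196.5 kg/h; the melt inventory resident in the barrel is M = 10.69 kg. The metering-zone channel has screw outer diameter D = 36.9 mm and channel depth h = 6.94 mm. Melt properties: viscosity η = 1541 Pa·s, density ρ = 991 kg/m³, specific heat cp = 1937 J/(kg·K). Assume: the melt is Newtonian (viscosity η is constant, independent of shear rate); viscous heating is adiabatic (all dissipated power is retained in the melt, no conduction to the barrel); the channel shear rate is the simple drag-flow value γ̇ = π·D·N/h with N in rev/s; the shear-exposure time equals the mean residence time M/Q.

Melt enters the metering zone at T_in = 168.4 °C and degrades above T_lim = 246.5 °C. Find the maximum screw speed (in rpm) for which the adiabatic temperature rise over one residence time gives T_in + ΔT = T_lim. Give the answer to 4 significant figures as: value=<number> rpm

value=80.06 rpm

Convert throughput: Q = 196.5 kg/h = 196.5/3600 = 0.0545833 kg/s
t_res = M / Q_s = 10.69 / 0.0545833 = 195.847 s
Geometry in SI: D = 36.9 mm → 0.0369 m, h = 6.94 mm → 0.00694 m
ΔT_a = T_lim − T_in = 246.5 °C − 168.4 °C = 78.1 K
γ̇_max² = ΔT_a·ρ·cp/(η·t_res) = 78.1·991·1937/(1541·195.847) = 496.746 s⁻²
γ̇_max = sqrt(496.746) = 22.2878 s⁻¹
N_max = γ̇_max h / (πD) = 22.2878·0.00694/(π·0.0369) = 1.33429 rev/s → ×60 = 80.0574 rpm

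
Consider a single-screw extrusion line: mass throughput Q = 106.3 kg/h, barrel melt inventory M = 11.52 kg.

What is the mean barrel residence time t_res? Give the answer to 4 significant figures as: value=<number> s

Q_s = Q / 3600 = 106.3 / 3600 = 0.0295278 kg/s
t_res = M / Q_s = 11.52 / 0.0295278 = 390.141 s

value=390.1 s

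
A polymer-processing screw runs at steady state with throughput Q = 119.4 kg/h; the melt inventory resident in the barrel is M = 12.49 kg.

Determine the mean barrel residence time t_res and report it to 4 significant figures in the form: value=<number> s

value=376.6 s

Convert throughput: Q = 119.4 kg/h = 119.4/3600 = 0.0331667 kg/s
t_res = M / Q_s = 12.49 / 0.0331667 = 376.583 s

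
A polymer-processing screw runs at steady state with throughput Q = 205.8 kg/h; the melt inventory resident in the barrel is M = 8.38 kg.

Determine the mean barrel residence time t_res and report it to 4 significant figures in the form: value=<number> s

value=146.6 s

Q_s = Q / 3600 = 205.8 / 3600 = 0.0571667 kg/s
t_res = M / Q_s = 8.38 / 0.0571667 = 146.589 s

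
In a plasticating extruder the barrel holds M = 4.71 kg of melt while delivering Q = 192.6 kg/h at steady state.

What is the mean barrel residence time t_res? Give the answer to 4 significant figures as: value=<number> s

value=88.04 s

Throughput in SI: Q_s = 192.6 kg/h ÷ 3600 s/h = 0.0535 kg/s
Mean residence time: t_res = M/Q_s = 4.71 kg / 0.0535 kg/s = 88.0374 s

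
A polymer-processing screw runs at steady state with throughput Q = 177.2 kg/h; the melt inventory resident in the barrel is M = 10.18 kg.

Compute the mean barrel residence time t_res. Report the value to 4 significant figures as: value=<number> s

value=206.8 s

Throughput in SI: Q_s = 177.2 kg/h ÷ 3600 s/h = 0.0492222 kg/s
t_res = M / Q_s = 10.18 ÷ 0.0492222 = 206.817 s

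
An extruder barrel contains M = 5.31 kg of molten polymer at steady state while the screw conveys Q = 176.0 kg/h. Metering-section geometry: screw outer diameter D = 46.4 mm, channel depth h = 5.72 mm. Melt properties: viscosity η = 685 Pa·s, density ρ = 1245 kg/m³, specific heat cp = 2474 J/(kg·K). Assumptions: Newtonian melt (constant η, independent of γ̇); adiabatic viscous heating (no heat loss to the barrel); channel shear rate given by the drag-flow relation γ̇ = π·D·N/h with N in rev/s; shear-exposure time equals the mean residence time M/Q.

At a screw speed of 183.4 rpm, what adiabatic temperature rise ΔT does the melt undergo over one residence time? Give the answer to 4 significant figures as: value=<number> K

Throughput in SI: Q_s = 176.0 kg/h ÷ 3600 s/h = 0.0488889 kg/s
Mean residence time: t_res = M/Q_s = 5.31 kg / 0.0488889 kg/s = 108.614 s
D = 46.4 mm = 0.0464 m;  h = 5.72 mm = 0.00572 m;  N = 183.4 rpm / 60 = 3.05667 rev/s
γ̇ = π D N / h = (π)(0.0464)(3.05667) / 0.00572 = 77.8969 s⁻¹
ΔT = η·γ̇²·t_res/(ρ·cp) = [685 × 77.8969² × 108.614] / [1245 × 2474] = 146.57 K

value=146.6 K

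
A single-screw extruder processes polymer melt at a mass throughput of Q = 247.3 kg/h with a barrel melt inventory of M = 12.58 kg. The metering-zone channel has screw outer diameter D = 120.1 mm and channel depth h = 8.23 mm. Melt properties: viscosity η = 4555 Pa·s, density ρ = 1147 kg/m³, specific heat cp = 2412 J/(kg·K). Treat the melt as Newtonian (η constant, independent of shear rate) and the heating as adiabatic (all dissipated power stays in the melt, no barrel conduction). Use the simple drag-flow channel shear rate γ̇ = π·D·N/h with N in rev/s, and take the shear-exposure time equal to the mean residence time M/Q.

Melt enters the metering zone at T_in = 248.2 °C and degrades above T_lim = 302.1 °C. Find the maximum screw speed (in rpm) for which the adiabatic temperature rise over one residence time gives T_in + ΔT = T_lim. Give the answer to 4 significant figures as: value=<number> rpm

Throughput in SI: Q_s = 247.3 kg/h ÷ 3600 s/h = 0.0686944 kg/s
Mean residence time: t_res = M/Q_s = 12.58 kg / 0.0686944 kg/s = 183.13 s
Convert to metres: D = 0.1201 m, h = 0.00823 m
ΔT_a = T_lim − T_in = 302.1 °C − 248.2 °C = 53.9 K
γ̇_max² = ΔT_a·ρ·cp/(η·t_res) = 53.9·1147·2412/(4555·183.13) = 178.765 s⁻²
γ̇_max = sqrt(178.765) = 13.3703 s⁻¹
Solve γ̇ = πDN/h for N: N_max = γ̇_max·h/(π·D) = 13.3703 × 0.00823 / (π × 0.1201) = 0.291641 rev/s = 17.4984 rpm

value=17.50 rpm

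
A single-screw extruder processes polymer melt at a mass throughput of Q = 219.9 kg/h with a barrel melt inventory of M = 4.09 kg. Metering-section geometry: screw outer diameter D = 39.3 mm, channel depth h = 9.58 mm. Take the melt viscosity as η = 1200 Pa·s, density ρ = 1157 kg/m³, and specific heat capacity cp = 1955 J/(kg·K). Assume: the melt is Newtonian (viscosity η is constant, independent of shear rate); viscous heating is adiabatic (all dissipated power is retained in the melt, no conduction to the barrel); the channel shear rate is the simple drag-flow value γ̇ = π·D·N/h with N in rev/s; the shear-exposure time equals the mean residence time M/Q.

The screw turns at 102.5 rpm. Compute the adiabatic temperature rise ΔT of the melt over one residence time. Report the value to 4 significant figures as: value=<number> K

Q_s = Q / 3600 = 219.9 / 3600 = 0.0610833 kg/s
Mean residence time: t_res = M/Q_s = 4.09 kg / 0.0610833 kg/s = 66.9577 s
D = 39.3 mm = 0.0393 m;  h = 9.58 mm = 0.00958 m;  N = 102.5 rpm / 60 = 1.70833 rev/s
γ̇ = π·D·N / h = π · 0.0393 · 1.70833 / 0.00958 = 22.0166 s⁻¹
Adiabatic rise: ΔT = η γ̇² t_res / (ρ cp) = 1200·(22.0166)²·66.9577 / (1157·1955) = 17.2187 K

value=17.22 K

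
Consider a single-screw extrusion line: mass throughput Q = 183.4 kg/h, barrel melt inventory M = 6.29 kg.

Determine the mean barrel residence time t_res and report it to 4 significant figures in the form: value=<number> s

Throughput in SI: Q_s = 183.4 kg/h ÷ 3600 s/h = 0.0509444 kg/s
t_res = M / Q_s = 6.29 / 0.0509444 = 123.468 s

value=123.5 s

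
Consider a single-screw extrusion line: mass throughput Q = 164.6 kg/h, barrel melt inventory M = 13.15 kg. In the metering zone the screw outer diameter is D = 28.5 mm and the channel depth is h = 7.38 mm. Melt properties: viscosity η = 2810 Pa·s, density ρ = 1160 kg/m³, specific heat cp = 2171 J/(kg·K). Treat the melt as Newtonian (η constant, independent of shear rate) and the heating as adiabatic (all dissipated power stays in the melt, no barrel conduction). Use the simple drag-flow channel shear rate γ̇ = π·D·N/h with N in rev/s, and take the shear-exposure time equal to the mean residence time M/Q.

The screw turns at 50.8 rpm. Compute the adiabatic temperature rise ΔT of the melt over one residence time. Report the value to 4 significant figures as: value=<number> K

Q_s = Q / 3600 = 164.6 / 3600 = 0.0457222 kg/s
Mean residence time: t_res = M/Q_s = 13.15 kg / 0.0457222 kg/s = 287.606 s
Convert to SI: D = 0.0285 m, h = 0.00738 m, N = 50.8/60 = 0.846667 rev/s
γ̇ = π D N / h = (π)(0.0285)(0.846667) / 0.00738 = 10.2719 s⁻¹
ΔT = η·γ̇²·t_res/(ρ·cp) = [2810 × 10.2719² × 287.606] / [1160 × 2171] = 33.8601 K

value=33.86 K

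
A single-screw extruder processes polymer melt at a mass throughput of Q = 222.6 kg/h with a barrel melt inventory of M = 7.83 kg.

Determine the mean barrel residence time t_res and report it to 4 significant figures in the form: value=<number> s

value=126.6 s

Convert throughput: Q = 222.6 kg/h = 222.6/3600 = 0.0618333 kg/s
t_res = M / Q_s = 7.83 / 0.0618333 = 126.631 s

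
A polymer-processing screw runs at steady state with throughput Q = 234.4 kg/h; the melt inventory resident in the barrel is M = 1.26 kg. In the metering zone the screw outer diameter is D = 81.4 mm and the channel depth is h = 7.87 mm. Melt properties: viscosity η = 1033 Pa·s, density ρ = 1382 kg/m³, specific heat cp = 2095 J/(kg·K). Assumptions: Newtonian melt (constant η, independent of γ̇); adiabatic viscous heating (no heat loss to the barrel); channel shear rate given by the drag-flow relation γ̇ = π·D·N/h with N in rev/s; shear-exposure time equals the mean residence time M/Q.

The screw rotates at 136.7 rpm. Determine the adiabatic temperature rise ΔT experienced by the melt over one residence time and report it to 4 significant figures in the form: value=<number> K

value=37.84 K

Q_s = Q / 3600 = 234.4 / 3600 = 0.0651111 kg/s
Mean residence time: t_res = M/Q_s = 1.26 kg / 0.0651111 kg/s = 19.3515 s
Convert to SI: D = 0.0814 m, h = 0.00787 m, N = 136.7/60 = 2.27833 rev/s
γ̇ = π·D·N / h = π · 0.0814 · 2.27833 / 0.00787 = 74.0315 s⁻¹
Adiabatic rise: ΔT = η γ̇² t_res / (ρ cp) = 1033·(74.0315)²·19.3515 / (1382·2095) = 37.8405 K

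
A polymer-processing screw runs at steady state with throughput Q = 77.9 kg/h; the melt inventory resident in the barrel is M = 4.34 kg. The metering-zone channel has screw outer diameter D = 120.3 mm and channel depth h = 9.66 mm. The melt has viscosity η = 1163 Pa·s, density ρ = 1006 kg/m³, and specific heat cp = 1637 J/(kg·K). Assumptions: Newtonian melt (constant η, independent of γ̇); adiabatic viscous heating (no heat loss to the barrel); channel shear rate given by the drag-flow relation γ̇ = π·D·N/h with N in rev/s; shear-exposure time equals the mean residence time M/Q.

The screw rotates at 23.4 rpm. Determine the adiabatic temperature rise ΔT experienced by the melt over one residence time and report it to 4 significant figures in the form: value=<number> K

Throughput in SI: Q_s = 77.9 kg/h ÷ 3600 s/h = 0.0216389 kg/s
t_res = M / Q_s = 4.34 ÷ 0.0216389 = 200.565 s
D = 120.3 mm = 0.1203 m;  h = 9.66 mm = 0.00966 m;  N = 23.4 rpm / 60 = 0.39 rev/s
γ̇ = π·D·N / h = π · 0.1203 · 0.39 / 0.00966 = 15.2582 s⁻¹
ΔT = η·γ̇²·t_res / (ρ·cp) = 1163 · (15.2582)² · 200.565 / (1006 · 1637) = 32.9757 K

value=32.98 K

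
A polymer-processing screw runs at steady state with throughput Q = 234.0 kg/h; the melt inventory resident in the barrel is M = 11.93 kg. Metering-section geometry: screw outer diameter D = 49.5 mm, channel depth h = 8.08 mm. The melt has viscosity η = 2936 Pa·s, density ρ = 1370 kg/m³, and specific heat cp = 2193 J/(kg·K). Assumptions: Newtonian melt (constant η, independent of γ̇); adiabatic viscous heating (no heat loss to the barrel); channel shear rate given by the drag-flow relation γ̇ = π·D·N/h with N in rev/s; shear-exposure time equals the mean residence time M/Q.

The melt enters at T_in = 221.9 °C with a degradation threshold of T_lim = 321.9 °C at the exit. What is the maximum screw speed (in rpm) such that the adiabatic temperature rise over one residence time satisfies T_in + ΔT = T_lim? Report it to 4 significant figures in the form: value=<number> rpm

Throughput in SI: Q_s = 234.0 kg/h ÷ 3600 s/h = 0.065 kg/s
t_res = M / Q_s = 11.93 ÷ 0.065 = 183.538 s
D = 49.5 mm = 0.0495 m;  h = 8.08 mm = 0.00808 m
Allowable rise: ΔT_a = T_lim − T_in = 321.9 − 221.9 = 100 K
Invert ΔT = ηγ̇²t_res/(ρcp) for γ̇: γ̇_max² = ΔT_a ρ cp / (η t_res) = 100·1370·2193 / (2936·183.538) = 557.54 s⁻²
Take the square root: γ̇_max = √(557.54) = 23.6123 s⁻¹
N_max = γ̇_max·h / (π·D) = 23.6123 · 0.00808 / (π · 0.0495) = 1.22686 rev/s = 73.6115 rpm

value=73.61 rpm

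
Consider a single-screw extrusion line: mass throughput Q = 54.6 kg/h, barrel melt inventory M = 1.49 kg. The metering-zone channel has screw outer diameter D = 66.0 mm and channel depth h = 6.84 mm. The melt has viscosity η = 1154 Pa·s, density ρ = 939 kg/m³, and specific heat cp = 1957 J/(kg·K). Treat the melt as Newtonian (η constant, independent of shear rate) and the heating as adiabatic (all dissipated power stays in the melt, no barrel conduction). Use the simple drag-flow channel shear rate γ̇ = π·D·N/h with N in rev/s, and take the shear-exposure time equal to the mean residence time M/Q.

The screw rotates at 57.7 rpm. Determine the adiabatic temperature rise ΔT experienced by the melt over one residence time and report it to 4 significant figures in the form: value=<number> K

Throughput in SI: Q_s = 54.6 kg/h ÷ 3600 s/h = 0.0151667 kg/s
Mean residence time: t_res = M/Q_s = 1.49 kg / 0.0151667 kg/s = 98.2418 s
Geometry in metres: D = 66.0 mm → 0.066 m, h = 6.84 mm → 0.00684 m; screw speed N = 57.7 rpm = 0.961667 rev/s
Shear rate: γ̇ = πDN/h = π·0.066·0.961667/0.00684 = 29.1516 s⁻¹
ΔT = η·γ̇²·t_res/(ρ·cp) = [1154 × 29.1516² × 98.2418] / [939 × 1957] = 52.4288 K

value=52.43 K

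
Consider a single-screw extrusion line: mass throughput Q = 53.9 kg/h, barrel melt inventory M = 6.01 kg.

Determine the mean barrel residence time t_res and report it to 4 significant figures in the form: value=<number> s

value=401.4 s

Throughput in SI: Q_s = 53.9 kg/h ÷ 3600 s/h = 0.0149722 kg/s
Mean residence time: t_res = M/Q_s = 6.01 kg / 0.0149722 kg/s = 401.41 s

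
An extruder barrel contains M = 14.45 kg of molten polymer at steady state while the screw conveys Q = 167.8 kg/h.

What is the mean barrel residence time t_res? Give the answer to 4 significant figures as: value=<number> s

value=310.0 s

Throughput in SI: Q_s = 167.8 kg/h ÷ 3600 s/h = 0.0466111 kg/s
t_res = M / Q_s = 14.45 ÷ 0.0466111 = 310.012 s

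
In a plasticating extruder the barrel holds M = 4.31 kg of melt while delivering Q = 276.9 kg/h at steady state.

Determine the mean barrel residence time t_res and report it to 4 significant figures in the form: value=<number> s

value=56.03 s

Convert throughput: Q = 276.9 kg/h = 276.9/3600 = 0.0769167 kg/s
t_res = M / Q_s = 4.31 ÷ 0.0769167 = 56.0347 s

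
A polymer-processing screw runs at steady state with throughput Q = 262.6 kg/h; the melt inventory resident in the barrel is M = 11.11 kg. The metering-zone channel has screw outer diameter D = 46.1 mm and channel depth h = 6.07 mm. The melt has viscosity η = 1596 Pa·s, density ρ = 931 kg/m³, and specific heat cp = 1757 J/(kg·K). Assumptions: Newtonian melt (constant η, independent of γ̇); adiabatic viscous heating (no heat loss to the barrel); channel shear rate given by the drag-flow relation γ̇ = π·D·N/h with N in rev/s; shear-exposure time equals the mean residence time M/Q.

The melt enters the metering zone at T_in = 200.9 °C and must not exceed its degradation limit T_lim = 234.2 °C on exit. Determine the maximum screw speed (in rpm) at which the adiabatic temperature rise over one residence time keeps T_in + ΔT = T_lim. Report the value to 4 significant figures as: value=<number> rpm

value=37.64 rpm

Q_s = Q / 3600 = 262.6 / 3600 = 0.0729444 kg/s
t_res = M / Q_s = 11.11 / 0.0729444 = 152.308 s
D = 46.1 mm = 0.0461 m;  h = 6.07 mm = 0.00607 m
ΔT_a = T_lim − T_in = 234.2 − 200.9 = 33.3 K
γ̇_max² = ΔT_a·ρ·cp / (η·t_res) = [33.3 × 931 × 1757] / [1596 × 152.308] = 224.084 s⁻²
γ̇_max = √224.084 = 14.9694 s⁻¹
Solve γ̇ = πDN/h for N: N_max = γ̇_max·h/(π·D) = 14.9694 × 0.00607 / (π × 0.0461) = 0.627398 rev/s = 37.6439 rpm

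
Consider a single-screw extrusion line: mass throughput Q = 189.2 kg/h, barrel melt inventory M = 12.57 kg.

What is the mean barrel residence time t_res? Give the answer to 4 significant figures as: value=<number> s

Convert throughput: Q = 189.2 kg/h = 189.2/3600 = 0.0525556 kg/s
Mean residence time: t_res = M/Q_s = 12.57 kg / 0.0525556 kg/s = 239.175 s

value=239.2 s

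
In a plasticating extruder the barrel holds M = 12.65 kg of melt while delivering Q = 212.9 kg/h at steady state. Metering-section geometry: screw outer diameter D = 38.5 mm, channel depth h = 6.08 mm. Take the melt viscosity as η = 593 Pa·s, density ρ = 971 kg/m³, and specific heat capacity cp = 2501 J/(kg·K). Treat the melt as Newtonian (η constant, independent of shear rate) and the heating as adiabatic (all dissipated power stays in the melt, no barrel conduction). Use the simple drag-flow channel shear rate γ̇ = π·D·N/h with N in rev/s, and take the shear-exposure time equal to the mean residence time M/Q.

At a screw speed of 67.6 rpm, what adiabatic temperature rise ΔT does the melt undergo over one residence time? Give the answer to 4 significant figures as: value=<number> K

value=26.24 K

Q_s = Q / 3600 = 212.9 / 3600 = 0.0591389 kg/s
t_res = M / Q_s = 12.65 ÷ 0.0591389 = 213.903 s
Geometry in metres: D = 38.5 mm → 0.0385 m, h = 6.08 mm → 0.00608 m; screw speed N = 67.6 rpm = 1.12667 rev/s
γ̇ = π D N / h = (π)(0.0385)(1.12667) / 0.00608 = 22.4131 s⁻¹
ΔT = η·γ̇²·t_res/(ρ·cp) = [593 × 22.4131² × 213.903] / [971 × 2501] = 26.2388 K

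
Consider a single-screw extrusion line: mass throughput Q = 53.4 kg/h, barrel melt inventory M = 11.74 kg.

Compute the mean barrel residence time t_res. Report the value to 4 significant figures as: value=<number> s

Throughput in SI: Q_s = 53.4 kg/h ÷ 3600 s/h = 0.0148333 kg/s
Mean residence time: t_res = M/Q_s = 11.74 kg / 0.0148333 kg/s = 791.461 s

value=791.5 s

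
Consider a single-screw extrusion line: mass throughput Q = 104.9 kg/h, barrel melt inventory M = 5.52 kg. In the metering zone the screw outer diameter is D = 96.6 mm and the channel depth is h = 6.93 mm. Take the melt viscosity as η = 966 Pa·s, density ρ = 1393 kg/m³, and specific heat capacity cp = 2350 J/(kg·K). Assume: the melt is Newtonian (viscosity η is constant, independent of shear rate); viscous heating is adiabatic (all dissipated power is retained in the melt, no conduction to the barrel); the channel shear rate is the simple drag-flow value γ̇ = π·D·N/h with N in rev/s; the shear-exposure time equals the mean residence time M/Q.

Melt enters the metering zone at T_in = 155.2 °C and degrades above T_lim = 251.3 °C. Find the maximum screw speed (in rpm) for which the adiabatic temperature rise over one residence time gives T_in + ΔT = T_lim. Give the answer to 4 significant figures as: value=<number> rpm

Throughput in SI: Q_s = 104.9 kg/h ÷ 3600 s/h = 0.0291389 kg/s
t_res = M / Q_s = 5.52 ÷ 0.0291389 = 189.438 s
D = 96.6 mm = 0.0966 m;  h = 6.93 mm = 0.00693 m
Allowable rise: ΔT_a = T_lim − T_in = 251.3 − 155.2 = 96.1 K
Invert ΔT = ηγ̇²t_res/(ρcp) for γ̇: γ̇_max² = ΔT_a ρ cp / (η t_res) = 96.1·1393·2350 / (966·189.438) = 1719.09 s⁻²
γ̇_max = sqrt(1719.09) = 41.4619 s⁻¹
N_max = γ̇_max·h / (π·D) = 41.4619 · 0.00693 / (π · 0.0966) = 0.946795 rev/s = 56.8077 rpm

value=56.81 rpm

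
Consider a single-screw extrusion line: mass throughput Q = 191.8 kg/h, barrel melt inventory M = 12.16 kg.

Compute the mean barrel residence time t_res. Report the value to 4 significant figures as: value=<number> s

Convert throughput: Q = 191.8 kg/h = 191.8/3600 = 0.0532778 kg/s
t_res = M / Q_s = 12.16 / 0.0532778 = 228.238 s

value=228.2 s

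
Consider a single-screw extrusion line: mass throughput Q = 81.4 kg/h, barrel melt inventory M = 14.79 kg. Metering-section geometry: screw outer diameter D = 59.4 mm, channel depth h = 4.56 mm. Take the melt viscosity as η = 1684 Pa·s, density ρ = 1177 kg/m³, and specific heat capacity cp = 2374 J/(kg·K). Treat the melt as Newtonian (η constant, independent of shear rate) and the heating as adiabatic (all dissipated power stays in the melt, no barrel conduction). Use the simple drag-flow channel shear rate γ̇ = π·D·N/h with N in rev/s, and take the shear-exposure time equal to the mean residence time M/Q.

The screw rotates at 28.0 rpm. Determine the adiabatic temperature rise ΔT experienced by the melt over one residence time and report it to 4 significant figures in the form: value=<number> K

Q_s = Q / 3600 = 81.4 / 3600 = 0.0226111 kg/s
t_res = M / Q_s = 14.79 ÷ 0.0226111 = 654.103 s
D = 59.4 mm = 0.0594 m;  h = 4.56 mm = 0.00456 m;  N = 28.0 rpm / 60 = 0.466667 rev/s
γ̇ = π·D·N / h = π · 0.0594 · 0.466667 / 0.00456 = 19.0976 s⁻¹
ΔT = η·γ̇²·t_res / (ρ·cp) = 1684 · (19.0976)² · 654.103 / (1177 · 2374) = 143.776 K

value=143.8 K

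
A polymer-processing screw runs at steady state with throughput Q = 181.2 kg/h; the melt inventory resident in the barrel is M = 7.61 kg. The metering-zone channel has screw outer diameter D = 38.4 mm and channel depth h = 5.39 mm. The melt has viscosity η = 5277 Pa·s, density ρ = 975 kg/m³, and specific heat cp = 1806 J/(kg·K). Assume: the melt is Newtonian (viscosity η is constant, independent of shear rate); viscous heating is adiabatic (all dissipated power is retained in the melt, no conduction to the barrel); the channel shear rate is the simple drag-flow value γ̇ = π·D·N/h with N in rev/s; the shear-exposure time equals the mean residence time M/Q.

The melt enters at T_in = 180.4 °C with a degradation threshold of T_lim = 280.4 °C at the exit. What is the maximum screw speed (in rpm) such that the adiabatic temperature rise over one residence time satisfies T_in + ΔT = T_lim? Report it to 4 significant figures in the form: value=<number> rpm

Convert throughput: Q = 181.2 kg/h = 181.2/3600 = 0.0503333 kg/s
Mean residence time: t_res = M/Q_s = 7.61 kg / 0.0503333 kg/s = 151.192 s
Convert to metres: D = 0.0384 m, h = 0.00539 m
Allowable rise: ΔT_a = T_lim − T_in = 280.4 − 180.4 = 100 K
γ̇_max² = ΔT_a·ρ·cp / (η·t_res) = [100 × 975 × 1806] / [5277 × 151.192] = 220.702 s⁻²
γ̇_max = √220.702 = 14.856 s⁻¹
N_max = γ̇_max h / (πD) = 14.856·0.00539/(π·0.0384) = 0.66376 rev/s → ×60 = 39.8256 rpm

value=39.83 rpm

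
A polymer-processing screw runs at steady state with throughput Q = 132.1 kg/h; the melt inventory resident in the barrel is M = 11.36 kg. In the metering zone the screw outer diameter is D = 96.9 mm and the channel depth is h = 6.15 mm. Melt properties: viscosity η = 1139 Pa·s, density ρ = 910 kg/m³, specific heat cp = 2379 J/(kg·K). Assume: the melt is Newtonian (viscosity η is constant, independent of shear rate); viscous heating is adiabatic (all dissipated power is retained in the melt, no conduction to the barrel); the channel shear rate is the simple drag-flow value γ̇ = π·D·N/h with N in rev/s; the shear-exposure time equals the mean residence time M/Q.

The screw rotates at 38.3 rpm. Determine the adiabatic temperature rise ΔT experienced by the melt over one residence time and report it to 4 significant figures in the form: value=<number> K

value=162.6 K

Q_s = Q / 3600 = 132.1 / 3600 = 0.0366944 kg/s
Mean residence time: t_res = M/Q_s = 11.36 kg / 0.0366944 kg/s = 309.584 s
Geometry in metres: D = 96.9 mm → 0.0969 m, h = 6.15 mm → 0.00615 m; screw speed N = 38.3 rpm = 0.638333 rev/s
Shear rate: γ̇ = πDN/h = π·0.0969·0.638333/0.00615 = 31.597 s⁻¹
ΔT = η·γ̇²·t_res / (ρ·cp) = 1139 · (31.597)² · 309.584 / (910 · 2379) = 162.614 K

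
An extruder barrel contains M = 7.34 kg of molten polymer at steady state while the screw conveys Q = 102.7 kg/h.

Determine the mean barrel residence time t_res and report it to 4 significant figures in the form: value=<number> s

Q_s = Q / 3600 = 102.7 / 3600 = 0.0285278 kg/s
t_res = M / Q_s = 7.34 ÷ 0.0285278 = 257.293 s

value=257.3 s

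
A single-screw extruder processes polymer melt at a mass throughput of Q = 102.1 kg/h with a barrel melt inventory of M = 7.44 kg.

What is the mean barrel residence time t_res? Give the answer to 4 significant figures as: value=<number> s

value=262.3 s

Q_s = Q / 3600 = 102.1 / 3600 = 0.0283611 kg/s
t_res = M / Q_s = 7.44 / 0.0283611 = 262.331 s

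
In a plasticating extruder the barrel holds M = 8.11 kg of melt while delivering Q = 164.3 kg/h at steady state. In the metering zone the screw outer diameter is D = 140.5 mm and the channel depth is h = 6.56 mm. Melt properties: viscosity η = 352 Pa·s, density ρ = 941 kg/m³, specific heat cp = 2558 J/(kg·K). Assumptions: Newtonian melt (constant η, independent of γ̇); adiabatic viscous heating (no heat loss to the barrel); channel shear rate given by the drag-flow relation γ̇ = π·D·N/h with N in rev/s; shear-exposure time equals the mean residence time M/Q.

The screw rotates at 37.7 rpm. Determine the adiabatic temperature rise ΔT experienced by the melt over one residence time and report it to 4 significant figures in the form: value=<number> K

value=46.45 K

Convert throughput: Q = 164.3 kg/h = 164.3/3600 = 0.0456389 kg/s
t_res = M / Q_s = 8.11 ÷ 0.0456389 = 177.699 s
Convert to SI: D = 0.1405 m, h = 0.00656 m, N = 37.7/60 = 0.628333 rev/s
γ̇ = π D N / h = (π)(0.1405)(0.628333) / 0.00656 = 42.2778 s⁻¹
ΔT = η·γ̇²·t_res / (ρ·cp) = 352 · (42.2778)² · 177.699 / (941 · 2558) = 46.4476 K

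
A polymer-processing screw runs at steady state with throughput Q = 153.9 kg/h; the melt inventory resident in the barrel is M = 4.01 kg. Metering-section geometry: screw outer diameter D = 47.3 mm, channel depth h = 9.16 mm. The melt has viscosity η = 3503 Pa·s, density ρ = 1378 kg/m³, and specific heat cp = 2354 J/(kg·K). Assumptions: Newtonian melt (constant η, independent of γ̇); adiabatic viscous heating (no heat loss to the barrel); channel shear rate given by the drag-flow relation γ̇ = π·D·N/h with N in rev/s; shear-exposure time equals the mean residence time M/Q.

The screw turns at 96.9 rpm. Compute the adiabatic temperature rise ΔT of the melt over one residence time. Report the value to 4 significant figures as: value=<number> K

value=69.53 K

Q_s = Q / 3600 = 153.9 / 3600 = 0.04275 kg/s
t_res = M / Q_s = 4.01 ÷ 0.04275 = 93.8012 s
Geometry in metres: D = 47.3 mm → 0.0473 m, h = 9.16 mm → 0.00916 m; screw speed N = 96.9 rpm = 1.615 rev/s
γ̇ = π D N / h = (π)(0.0473)(1.615) / 0.00916 = 26.1992 s⁻¹
ΔT = η·γ̇²·t_res / (ρ·cp) = 3503 · (26.1992)² · 93.8012 / (1378 · 2354) = 69.5295 K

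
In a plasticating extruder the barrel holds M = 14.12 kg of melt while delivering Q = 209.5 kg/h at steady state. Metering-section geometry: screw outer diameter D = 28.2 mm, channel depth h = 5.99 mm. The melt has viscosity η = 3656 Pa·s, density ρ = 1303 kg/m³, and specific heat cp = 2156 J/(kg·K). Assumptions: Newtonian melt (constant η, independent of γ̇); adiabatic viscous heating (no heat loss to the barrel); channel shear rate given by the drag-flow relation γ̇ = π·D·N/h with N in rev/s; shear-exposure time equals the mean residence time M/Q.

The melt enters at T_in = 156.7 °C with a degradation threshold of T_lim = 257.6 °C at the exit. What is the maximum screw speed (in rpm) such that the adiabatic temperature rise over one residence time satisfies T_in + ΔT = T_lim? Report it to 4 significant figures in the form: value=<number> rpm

Convert throughput: Q = 209.5 kg/h = 209.5/3600 = 0.0581944 kg/s
t_res = M / Q_s = 14.12 / 0.0581944 = 242.635 s
D = 28.2 mm = 0.0282 m;  h = 5.99 mm = 0.00599 m
ΔT_a = T_lim − T_in = 257.6 °C − 156.7 °C = 100.9 K
Invert ΔT = ηγ̇²t_res/(ρcp) for γ̇: γ̇_max² = ΔT_a ρ cp / (η t_res) = 100.9·1303·2156 / (3656·242.635) = 319.54 s⁻²
γ̇_max = sqrt(319.54) = 17.8757 s⁻¹
N_max = γ̇_max h / (πD) = 17.8757·0.00599/(π·0.0282) = 1.20862 rev/s → ×60 = 72.5173 rpm

value=72.52 rpm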